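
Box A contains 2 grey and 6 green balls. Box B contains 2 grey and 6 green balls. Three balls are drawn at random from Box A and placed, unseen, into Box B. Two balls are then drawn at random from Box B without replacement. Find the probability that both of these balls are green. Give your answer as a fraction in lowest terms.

Condition on how many of the transferred balls are green (from Box A: 6 green of 8; then Box B has 11 total).
  1 green: C(6,1)C(2,2)/C(8,3) = 3/28; then P = C(7,2)/C(11,2) = 21/55
  2 green: C(6,2)C(2,1)/C(8,3) = 15/28; then P = C(8,2)/C(11,2) = 28/55
  3 green: C(6,3)C(2,0)/C(8,3) = 5/14; then P = C(9,2)/C(11,2) = 36/55
P(both green) = 843/1540 ≈ 0.5474.

843/1540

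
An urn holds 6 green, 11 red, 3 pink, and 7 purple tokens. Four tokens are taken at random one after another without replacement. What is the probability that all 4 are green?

Unordered draws without replacement: count favorable combinations over C(27,4).
Favorable = C(6,4) · C(11,0) · C(3,0) · C(7,0) = 15; total = C(27,4) = 17550.
P = 15/17550 = 1/1170 ≈ 0.0009.

1/1170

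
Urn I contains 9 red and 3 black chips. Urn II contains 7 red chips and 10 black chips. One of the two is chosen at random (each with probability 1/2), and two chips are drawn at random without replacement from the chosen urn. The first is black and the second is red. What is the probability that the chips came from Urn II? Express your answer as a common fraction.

P(E | Urn I) = 9/44; P(E | Urn II) = 35/136.
P(E) = 1/2·9/44 + 1/2·35/136 = 691/2992.
By Bayes' rule, P(Urn II | E) = 35/272 / 691/2992 = 385/691 ≈ 0.5572.

385/691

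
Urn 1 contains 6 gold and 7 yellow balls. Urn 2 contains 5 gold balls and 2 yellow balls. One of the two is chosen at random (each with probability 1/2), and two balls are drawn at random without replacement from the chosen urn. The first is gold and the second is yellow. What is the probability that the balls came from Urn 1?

147/277

P(E | Urn 1) = 7/26; P(E | Urn 2) = 5/21.
P(E) = 1/2·7/26 + 1/2·5/21 = 277/1092.
By Bayes' rule, P(Urn 1 | E) = 7/52 / 277/1092 = 147/277 ≈ 0.5307.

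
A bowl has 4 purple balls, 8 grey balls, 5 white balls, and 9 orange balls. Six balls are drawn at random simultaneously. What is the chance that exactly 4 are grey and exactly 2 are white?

Unordered draws without replacement: count favorable combinations over C(26,6).
Favorable = C(4,0) · C(8,4) · C(5,2) · C(9,0) = 700; total = C(26,6) = 230230.
P = 700/230230 = 10/3289 ≈ 0.0030.

10/3289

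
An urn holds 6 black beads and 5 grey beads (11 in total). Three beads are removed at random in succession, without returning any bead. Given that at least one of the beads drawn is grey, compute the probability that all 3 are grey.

2/29

P(all 3 grey) = C(5,3)/C(11,3) = 2/33; P(at least one grey) = 1 − C(6,3)/C(11,3) = 29/33.
Since 'all 3 grey' ⊆ 'at least one grey', P(all 3 | at least one) = 2/33 / 29/33 = 2/29 ≈ 0.0690.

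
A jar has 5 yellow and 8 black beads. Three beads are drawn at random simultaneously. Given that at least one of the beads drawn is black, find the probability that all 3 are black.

P(all 3 black) = C(8,3)/C(13,3) = 28/143; P(at least one black) = 1 − C(5,3)/C(13,3) = 138/143.
Since 'all 3 black' ⊆ 'at least one black', P(all 3 | at least one) = 28/143 / 138/143 = 14/69 ≈ 0.2029.

14/69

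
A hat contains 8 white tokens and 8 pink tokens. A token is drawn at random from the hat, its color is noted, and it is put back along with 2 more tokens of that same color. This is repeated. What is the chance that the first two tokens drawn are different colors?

Either pink then white, or white then pink; after the first draw the total is 18.
P = (8/16)·(8/18) + (8/16)·(8/18) = 4/9 ≈ 0.4444.

4/9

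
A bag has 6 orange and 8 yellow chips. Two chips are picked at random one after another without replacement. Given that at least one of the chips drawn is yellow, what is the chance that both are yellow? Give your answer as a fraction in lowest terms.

P(both yellow) = C(8,2)/C(14,2) = 4/13; P(at least one yellow) = 1 − C(6,2)/C(14,2) = 76/91.
Since 'both yellow' ⊆ 'at least one yellow', P(both | at least one) = 4/13 / 76/91 = 7/19 ≈ 0.3684.

7/19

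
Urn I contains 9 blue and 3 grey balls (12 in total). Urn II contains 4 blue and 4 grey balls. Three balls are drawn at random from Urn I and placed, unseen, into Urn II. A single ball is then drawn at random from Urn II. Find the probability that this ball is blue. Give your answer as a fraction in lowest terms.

Condition on how many of the transferred balls are blue (from Urn I: 9 blue of 12; then Urn II has 11 total).
  0 blue: C(9,0)C(3,3)/C(12,3) = 1/220; then P = 4/11
  1 blue: C(9,1)C(3,2)/C(12,3) = 27/220; then P = 5/11
  2 blue: C(9,2)C(3,1)/C(12,3) = 27/55; then P = 6/11
  3 blue: C(9,3)C(3,0)/C(12,3) = 21/55; then P = 7/11
P(blue from Urn II) = 25/44 ≈ 0.5682.

25/44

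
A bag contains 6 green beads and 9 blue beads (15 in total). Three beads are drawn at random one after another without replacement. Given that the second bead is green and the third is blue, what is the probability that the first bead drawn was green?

5/13

P(first=green and the second bead is green and the third is blue) = (6/15)·(5/14)·(9/13) = 9/91.
P(E) = Σ over first color = 9/91 + 72/455 = 9/35.
By Bayes, P(first=green | E) = 9/91 / 9/35 = 5/13 ≈ 0.3846.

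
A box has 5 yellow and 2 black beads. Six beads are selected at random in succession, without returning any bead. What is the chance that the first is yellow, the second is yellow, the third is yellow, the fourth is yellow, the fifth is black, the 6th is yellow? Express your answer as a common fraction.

Multiply the conditional probability of each draw in order, without replacement, so each draw removes one from its color and from the total.
P = (5/7) · (4/6) · (3/5) · (2/4) · (2/3) · (1/2) = 1/21 ≈ 0.0476.

1/21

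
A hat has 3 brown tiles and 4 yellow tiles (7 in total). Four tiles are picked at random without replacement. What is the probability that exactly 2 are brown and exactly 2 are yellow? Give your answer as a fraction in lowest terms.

Unordered draws without replacement: count favorable combinations over C(7,4).
Favorable = C(3,2) · C(4,2) = 18; total = C(7,4) = 35.
P = 18/35 = 18/35 ≈ 0.5143.

18/35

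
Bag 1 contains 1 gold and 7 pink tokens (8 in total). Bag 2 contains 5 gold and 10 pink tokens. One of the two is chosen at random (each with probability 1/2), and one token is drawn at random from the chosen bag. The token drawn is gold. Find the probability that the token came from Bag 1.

P(gold | Bag 1) = 1/8; P(gold | Bag 2) = 1/3.
P(gold) = 1/2·1/8 + 1/2·1/3 = 11/48.
By Bayes' rule, P(Bag 1 | gold) = 1/16 / 11/48 = 3/11 ≈ 0.2727.

3/11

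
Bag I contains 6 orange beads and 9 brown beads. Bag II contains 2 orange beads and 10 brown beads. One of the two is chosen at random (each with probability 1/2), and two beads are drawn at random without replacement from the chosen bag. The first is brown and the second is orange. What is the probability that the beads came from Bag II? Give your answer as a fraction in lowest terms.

P(E | Bag I) = 9/35; P(E | Bag II) = 5/33.
P(E) = 1/2·9/35 + 1/2·5/33 = 236/1155.
By Bayes' rule, P(Bag II | E) = 5/66 / 236/1155 = 175/472 ≈ 0.3708.

175/472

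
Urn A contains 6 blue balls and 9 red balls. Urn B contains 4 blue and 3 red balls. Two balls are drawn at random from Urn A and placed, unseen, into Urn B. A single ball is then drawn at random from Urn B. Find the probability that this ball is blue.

8/15

Condition on how many of the transferred balls are blue (from Urn A: 6 blue of 15; then Urn B has 9 total).
  0 blue: C(6,0)C(9,2)/C(15,2) = 12/35; then P = 4/9
  1 blue: C(6,1)C(9,1)/C(15,2) = 18/35; then P = 5/9
  2 blue: C(6,2)C(9,0)/C(15,2) = 1/7; then P = 6/9
P(blue from Urn B) = 8/15 ≈ 0.5333.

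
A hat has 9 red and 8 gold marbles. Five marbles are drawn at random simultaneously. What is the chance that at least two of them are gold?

361/442

Sum the hypergeometric tail for j = 2,…,5 gold marbles.
Favorable = C(8,2)·C(9,3) + C(8,3)·C(9,2) + C(8,4)·C(9,1) + C(8,5)·C(9,0) = 5054; total = C(17,5) = 6188.
P = 5054/6188 = 361/442 ≈ 0.8167.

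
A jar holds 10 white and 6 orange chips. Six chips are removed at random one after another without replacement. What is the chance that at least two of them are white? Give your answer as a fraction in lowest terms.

7947/8008

Sum the hypergeometric tail for j = 2,…,6 white chips.
Favorable = C(10,2)·C(6,4) + C(10,3)·C(6,3) + C(10,4)·C(6,2) + C(10,5)·C(6,1) + C(10,6)·C(6,0) = 7947; total = C(16,6) = 8008.
P = 7947/8008 = 7947/8008 ≈ 0.9924.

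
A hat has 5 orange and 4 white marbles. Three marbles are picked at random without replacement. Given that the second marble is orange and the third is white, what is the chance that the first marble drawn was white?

P(first=white and the second marble is orange and the third is white) = (4/9)·(5/8)·(3/7) = 5/42.
P(E) = Σ over first color = 10/63 + 5/42 = 5/18.
By Bayes, P(first=white | E) = 5/42 / 5/18 = 3/7 ≈ 0.4286.

3/7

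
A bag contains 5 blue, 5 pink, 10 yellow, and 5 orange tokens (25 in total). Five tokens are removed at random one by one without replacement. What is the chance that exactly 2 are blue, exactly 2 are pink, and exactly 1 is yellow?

Unordered draws without replacement: count favorable combinations over C(25,5).
Favorable = C(5,2) · C(5,2) · C(10,1) · C(5,0) = 1000; total = C(25,5) = 53130.
P = 1000/53130 = 100/5313 ≈ 0.0188.

100/5313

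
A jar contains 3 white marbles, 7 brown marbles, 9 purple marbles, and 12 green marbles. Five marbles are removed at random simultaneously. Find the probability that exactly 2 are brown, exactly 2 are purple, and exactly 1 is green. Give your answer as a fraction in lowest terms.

Unordered draws without replacement: count favorable combinations over C(31,5).
Favorable = C(3,0) · C(7,2) · C(9,2) · C(12,1) = 9072; total = C(31,5) = 169911.
P = 9072/169911 = 48/899 ≈ 0.0534.

48/899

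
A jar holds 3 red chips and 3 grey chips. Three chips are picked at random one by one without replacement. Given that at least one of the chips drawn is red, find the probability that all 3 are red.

1/19

P(all 3 red) = C(3,3)/C(6,3) = 1/20; P(at least one red) = 1 − C(3,3)/C(6,3) = 19/20.
Since 'all 3 red' ⊆ 'at least one red', P(all 3 | at least one) = 1/20 / 19/20 = 1/19 ≈ 0.0526.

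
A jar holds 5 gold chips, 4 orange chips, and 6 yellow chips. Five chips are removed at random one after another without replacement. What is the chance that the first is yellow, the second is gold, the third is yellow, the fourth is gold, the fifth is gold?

Multiply the conditional probability of each draw in order, without replacement, so each draw removes one from its color and from the total.
P = (6/15) · (5/14) · (5/13) · (4/12) · (3/11) = 5/1001 ≈ 0.0050.

5/1001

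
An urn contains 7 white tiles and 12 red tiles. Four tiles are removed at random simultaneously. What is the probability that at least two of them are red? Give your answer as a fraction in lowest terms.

3421/3876

Sum the hypergeometric tail for j = 2,…,4 red tiles.
Favorable = C(12,2)·C(7,2) + C(12,3)·C(7,1) + C(12,4)·C(7,0) = 3421; total = C(19,4) = 3876.
P = 3421/3876 = 3421/3876 ≈ 0.8826.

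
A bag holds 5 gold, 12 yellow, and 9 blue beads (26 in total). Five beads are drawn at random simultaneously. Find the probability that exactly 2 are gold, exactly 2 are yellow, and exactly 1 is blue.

27/299

Unordered draws without replacement: count favorable combinations over C(26,5).
Favorable = C(5,2) · C(12,2) · C(9,1) = 5940; total = C(26,5) = 65780.
P = 5940/65780 = 27/299 ≈ 0.0903.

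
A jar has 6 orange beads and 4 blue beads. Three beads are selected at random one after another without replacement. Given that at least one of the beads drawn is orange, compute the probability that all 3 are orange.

P(all 3 orange) = C(6,3)/C(10,3) = 1/6; P(at least one orange) = 1 − C(4,3)/C(10,3) = 29/30.
Since 'all 3 orange' ⊆ 'at least one orange', P(all 3 | at least one) = 1/6 / 29/30 = 5/29 ≈ 0.1724.

5/29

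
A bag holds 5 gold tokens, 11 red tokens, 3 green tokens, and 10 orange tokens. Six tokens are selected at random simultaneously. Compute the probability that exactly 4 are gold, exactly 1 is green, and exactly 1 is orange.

Unordered draws without replacement: count favorable combinations over C(29,6).
Favorable = C(5,4) · C(11,0) · C(3,1) · C(10,1) = 150; total = C(29,6) = 475020.
P = 150/475020 = 5/15834 ≈ 0.0003.

5/15834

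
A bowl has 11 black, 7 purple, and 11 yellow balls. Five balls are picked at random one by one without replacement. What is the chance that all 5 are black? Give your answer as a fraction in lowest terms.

Unordered draws without replacement: count favorable combinations over C(29,5).
Favorable = C(11,5) · C(7,0) · C(11,0) = 462; total = C(29,5) = 118755.
P = 462/118755 = 22/5655 ≈ 0.0039.

22/5655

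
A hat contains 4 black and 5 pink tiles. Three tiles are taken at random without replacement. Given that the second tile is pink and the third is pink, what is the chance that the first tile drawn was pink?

P(first=pink and the second tile is pink and the third is pink) = (5/9)·(4/8)·(3/7) = 5/42.
P(E) = Σ over first color = 10/63 + 5/42 = 5/18.
By Bayes, P(first=pink | E) = 5/42 / 5/18 = 3/7 ≈ 0.4286.

3/7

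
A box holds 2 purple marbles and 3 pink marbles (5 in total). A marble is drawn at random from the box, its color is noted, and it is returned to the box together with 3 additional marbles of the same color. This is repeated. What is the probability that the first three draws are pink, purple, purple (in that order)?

Track the composition after each reinforcement of +3.
P = (3/5) · (2/8) · (5/11) = 3/44 ≈ 0.0682.

3/44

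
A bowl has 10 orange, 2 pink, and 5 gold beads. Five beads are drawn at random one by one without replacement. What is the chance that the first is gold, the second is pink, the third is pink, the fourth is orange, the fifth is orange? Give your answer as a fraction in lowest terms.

Multiply the conditional probability of each draw in order, without replacement, so each draw removes one from its color and from the total.
P = (5/17) · (2/16) · (1/15) · (10/14) · (9/13) = 15/12376 ≈ 0.0012.

15/12376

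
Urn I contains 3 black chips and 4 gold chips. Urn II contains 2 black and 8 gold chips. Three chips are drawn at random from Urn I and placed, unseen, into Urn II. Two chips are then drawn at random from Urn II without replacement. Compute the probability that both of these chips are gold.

149/273

Condition on how many of the transferred chips are gold (from Urn I: 4 gold of 7; then Urn II has 13 total).
  0 gold: C(4,0)C(3,3)/C(7,3) = 1/35; then P = C(8,2)/C(13,2) = 14/39
  1 gold: C(4,1)C(3,2)/C(7,3) = 12/35; then P = C(9,2)/C(13,2) = 6/13
  2 gold: C(4,2)C(3,1)/C(7,3) = 18/35; then P = C(10,2)/C(13,2) = 15/26
  3 gold: C(4,3)C(3,0)/C(7,3) = 4/35; then P = C(11,2)/C(13,2) = 55/78
P(both gold) = 149/273 ≈ 0.5458.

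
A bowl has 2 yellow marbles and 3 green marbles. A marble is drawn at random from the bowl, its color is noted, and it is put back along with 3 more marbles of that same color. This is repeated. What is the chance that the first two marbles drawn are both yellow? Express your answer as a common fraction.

1/4

After a yellow draw the bowl holds 5 yellow out of 8.
P = (2/5)·(5/8) = 1/4 ≈ 0.2500.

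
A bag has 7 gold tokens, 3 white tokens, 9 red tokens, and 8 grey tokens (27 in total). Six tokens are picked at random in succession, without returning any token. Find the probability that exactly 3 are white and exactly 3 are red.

14/49335

Unordered draws without replacement: count favorable combinations over C(27,6).
Favorable = C(7,0) · C(3,3) · C(9,3) · C(8,0) = 84; total = C(27,6) = 296010.
P = 84/296010 = 14/49335 ≈ 0.0003.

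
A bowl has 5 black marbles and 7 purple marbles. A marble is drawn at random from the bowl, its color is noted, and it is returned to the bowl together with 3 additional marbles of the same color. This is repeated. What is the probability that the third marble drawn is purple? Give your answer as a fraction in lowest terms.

7/12

Sum over the four possibilities for the first two draws (purple/not-purple each), tracking how the purple count and total change by +3 per draw.
P(third is purple) = 7/12 ≈ 0.5833. (In a Pólya urn every draw has the same marginal probability 7/12.)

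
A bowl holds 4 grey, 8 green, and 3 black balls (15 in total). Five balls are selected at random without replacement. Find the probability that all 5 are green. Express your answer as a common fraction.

Unordered draws without replacement: count favorable combinations over C(15,5).
Favorable = C(4,0) · C(8,5) · C(3,0) = 56; total = C(15,5) = 3003.
P = 56/3003 = 8/429 ≈ 0.0186.

8/429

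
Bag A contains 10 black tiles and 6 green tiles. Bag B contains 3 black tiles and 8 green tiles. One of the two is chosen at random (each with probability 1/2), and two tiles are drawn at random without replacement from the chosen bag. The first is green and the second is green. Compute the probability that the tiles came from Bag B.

224/279

P(E | Bag A) = 1/8; P(E | Bag B) = 28/55.
P(E) = 1/2·1/8 + 1/2·28/55 = 279/880.
By Bayes' rule, P(Bag B | E) = 14/55 / 279/880 = 224/279 ≈ 0.8029.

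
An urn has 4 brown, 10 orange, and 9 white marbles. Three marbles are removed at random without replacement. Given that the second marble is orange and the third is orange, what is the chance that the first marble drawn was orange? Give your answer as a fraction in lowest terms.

8/21

P(first=orange and the second marble is orange and the third is orange) = (10/23)·(9/22)·(8/21) = 120/1771.
P(E) = Σ over first color = 60/1771 + 120/1771 + 135/1771 = 45/253.
By Bayes, P(first=orange | E) = 120/1771 / 45/253 = 8/21 ≈ 0.3810.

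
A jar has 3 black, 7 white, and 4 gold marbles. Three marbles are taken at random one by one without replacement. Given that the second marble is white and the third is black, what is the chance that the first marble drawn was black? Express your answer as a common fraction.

P(first=black and the second marble is white and the third is black) = (3/14)·(7/13)·(2/12) = 1/52.
P(E) = Σ over first color = 1/52 + 3/52 + 1/26 = 3/26.
By Bayes, P(first=black | E) = 1/52 / 3/26 = 1/6 ≈ 0.1667.

1/6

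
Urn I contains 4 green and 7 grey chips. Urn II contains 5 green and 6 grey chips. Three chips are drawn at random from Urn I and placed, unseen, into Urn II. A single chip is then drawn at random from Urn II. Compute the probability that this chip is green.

Condition on how many of the transferred chips are green (from Urn I: 4 green of 11; then Urn II has 14 total).
  0 green: C(4,0)C(7,3)/C(11,3) = 7/33; then P = 5/14
  1 green: C(4,1)C(7,2)/C(11,3) = 28/55; then P = 6/14
  2 green: C(4,2)C(7,1)/C(11,3) = 14/55; then P = 7/14
  3 green: C(4,3)C(7,0)/C(11,3) = 4/165; then P = 8/14
P(green from Urn II) = 67/154 ≈ 0.4351.

67/154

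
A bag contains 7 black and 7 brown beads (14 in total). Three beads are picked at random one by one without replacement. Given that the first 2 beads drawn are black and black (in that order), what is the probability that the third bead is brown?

After removing 2 black, the bag has 7 brown out of 12 remaining.
P(third is brown | given) = 7/12 ≈ 0.5833.

7/12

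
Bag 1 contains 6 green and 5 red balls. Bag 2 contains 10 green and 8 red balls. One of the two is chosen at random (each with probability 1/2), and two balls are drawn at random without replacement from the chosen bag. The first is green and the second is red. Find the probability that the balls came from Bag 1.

459/899

P(E | Bag 1) = 3/11; P(E | Bag 2) = 40/153.
P(E) = 1/2·3/11 + 1/2·40/153 = 899/3366.
By Bayes' rule, P(Bag 1 | E) = 3/22 / 899/3366 = 459/899 ≈ 0.5106.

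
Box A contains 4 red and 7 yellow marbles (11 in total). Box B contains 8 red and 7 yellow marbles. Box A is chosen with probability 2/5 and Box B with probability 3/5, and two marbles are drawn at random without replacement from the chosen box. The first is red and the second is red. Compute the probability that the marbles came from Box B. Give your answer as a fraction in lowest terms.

11/14

P(E | Box A) = 6/55; P(E | Box B) = 4/15.
P(E) = 2/5·6/55 + 3/5·4/15 = 56/275.
By Bayes' rule, P(Box B | E) = 4/25 / 56/275 = 11/14 ≈ 0.7857.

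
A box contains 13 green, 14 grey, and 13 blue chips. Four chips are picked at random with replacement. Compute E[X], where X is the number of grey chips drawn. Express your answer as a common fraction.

By linearity of expectation, E[X] = Σ P(draw i is grey); each independent draw has P(grey) = 14/40.
E[X] = 4 · 14/40 = 7/5 ≈ 1.4000.

7/5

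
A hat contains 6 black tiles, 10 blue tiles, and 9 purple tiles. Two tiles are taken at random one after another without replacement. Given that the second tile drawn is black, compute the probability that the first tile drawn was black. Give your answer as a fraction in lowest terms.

5/24

P(first=black and the second tile drawn is black) = (6/25)·(5/24) = 1/20.
P(the second tile drawn is black) = Σ over first color = 1/20 + 1/10 + 9/100 = 6/25.
By Bayes, P(first=black | the second tile drawn is black) = 1/20 / 6/25 = 5/24 ≈ 0.2083.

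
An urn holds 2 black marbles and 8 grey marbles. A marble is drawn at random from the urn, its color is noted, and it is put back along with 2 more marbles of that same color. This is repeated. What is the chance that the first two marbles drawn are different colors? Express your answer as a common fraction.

Either black then grey, or grey then black; after the first draw the total is 12.
P = (2/10)·(8/12) + (8/10)·(2/12) = 4/15 ≈ 0.2667.

4/15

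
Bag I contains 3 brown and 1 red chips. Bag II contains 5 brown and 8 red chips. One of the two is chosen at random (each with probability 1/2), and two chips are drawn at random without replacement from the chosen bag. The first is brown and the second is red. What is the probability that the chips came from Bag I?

39/79

P(E | Bag I) = 1/4; P(E | Bag II) = 10/39.
P(E) = 1/2·1/4 + 1/2·10/39 = 79/312.
By Bayes' rule, P(Bag I | E) = 1/8 / 79/312 = 39/79 ≈ 0.4937.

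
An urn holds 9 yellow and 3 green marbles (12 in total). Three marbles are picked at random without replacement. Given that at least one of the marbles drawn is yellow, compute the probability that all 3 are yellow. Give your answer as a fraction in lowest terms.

P(all 3 yellow) = C(9,3)/C(12,3) = 21/55; P(at least one yellow) = 1 − C(3,3)/C(12,3) = 219/220.
Since 'all 3 yellow' ⊆ 'at least one yellow', P(all 3 | at least one) = 21/55 / 219/220 = 28/73 ≈ 0.3836.

28/73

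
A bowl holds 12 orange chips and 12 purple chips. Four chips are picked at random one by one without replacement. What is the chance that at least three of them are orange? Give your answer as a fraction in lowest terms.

Sum the hypergeometric tail for j = 3,…,4 orange chips.
Favorable = C(12,3)·C(12,1) + C(12,4)·C(12,0) = 3135; total = C(24,4) = 10626.
P = 3135/10626 = 95/322 ≈ 0.2950.

95/322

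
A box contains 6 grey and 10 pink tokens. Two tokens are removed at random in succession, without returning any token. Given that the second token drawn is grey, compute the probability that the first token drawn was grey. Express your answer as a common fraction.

P(first=grey and the second token drawn is grey) = (6/16)·(5/15) = 1/8.
P(the second token drawn is grey) = Σ over first color = 1/8 + 1/4 = 3/8.
By Bayes, P(first=grey | the second token drawn is grey) = 1/8 / 3/8 = 1/3 ≈ 0.3333.

1/3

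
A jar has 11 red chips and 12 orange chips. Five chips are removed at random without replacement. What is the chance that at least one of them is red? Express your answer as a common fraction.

2987/3059

Use the complement: P(at least one red) = 1 − P(no red).
P(none) = C(12,5)/C(23,5) = 792/33649.
So P = 1 − 792/33649 = 2987/3059 ≈ 0.9765.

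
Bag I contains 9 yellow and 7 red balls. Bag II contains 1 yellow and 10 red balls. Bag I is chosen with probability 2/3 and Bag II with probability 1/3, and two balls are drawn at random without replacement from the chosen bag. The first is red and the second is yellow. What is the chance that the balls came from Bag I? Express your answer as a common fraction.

231/271

P(E | Bag I) = 21/80; P(E | Bag II) = 1/11.
P(E) = 2/3·21/80 + 1/3·1/11 = 271/1320.
By Bayes' rule, P(Bag I | E) = 7/40 / 271/1320 = 231/271 ≈ 0.8524.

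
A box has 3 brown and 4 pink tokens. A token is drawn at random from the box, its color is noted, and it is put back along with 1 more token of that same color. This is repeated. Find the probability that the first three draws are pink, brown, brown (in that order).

2/21

Track the composition after each reinforcement of +1.
P = (4/7) · (3/8) · (4/9) = 2/21 ≈ 0.0952.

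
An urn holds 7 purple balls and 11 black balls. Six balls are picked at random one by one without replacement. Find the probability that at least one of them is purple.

Use the complement: P(at least one purple) = 1 − P(no purple).
P(none) = C(11,6)/C(18,6) = 462/18564.
So P = 1 − 462/18564 = 431/442 ≈ 0.9751.

431/442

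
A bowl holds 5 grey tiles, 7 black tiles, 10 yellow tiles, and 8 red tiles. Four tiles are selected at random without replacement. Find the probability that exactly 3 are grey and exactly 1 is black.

Unordered draws without replacement: count favorable combinations over C(30,4).
Favorable = C(5,3) · C(7,1) · C(10,0) · C(8,0) = 70; total = C(30,4) = 27405.
P = 70/27405 = 2/783 ≈ 0.0026.

2/783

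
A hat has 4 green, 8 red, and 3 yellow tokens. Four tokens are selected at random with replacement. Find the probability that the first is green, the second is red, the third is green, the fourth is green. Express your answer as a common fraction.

Multiply the conditional probability of each draw in order, with replacement (the composition resets each draw).
P = (4/15) · (8/15) · (4/15) · (4/15) = 512/50625 ≈ 0.0101.

512/50625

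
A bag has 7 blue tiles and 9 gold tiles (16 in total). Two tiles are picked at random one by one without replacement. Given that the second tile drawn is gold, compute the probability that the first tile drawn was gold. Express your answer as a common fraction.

P(first=gold and the second tile drawn is gold) = (9/16)·(8/15) = 3/10.
P(the second tile drawn is gold) = Σ over first color = 21/80 + 3/10 = 9/16.
By Bayes, P(first=gold | the second tile drawn is gold) = 3/10 / 9/16 = 8/15 ≈ 0.5333.

8/15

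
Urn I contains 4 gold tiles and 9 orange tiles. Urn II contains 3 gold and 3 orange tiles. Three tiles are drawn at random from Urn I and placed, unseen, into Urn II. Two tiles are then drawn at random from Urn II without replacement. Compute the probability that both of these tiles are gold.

Condition on how many of the transferred tiles are gold (from Urn I: 4 gold of 13; then Urn II has 9 total).
  0 gold: C(4,0)C(9,3)/C(13,3) = 42/143; then P = C(3,2)/C(9,2) = 1/12
  1 gold: C(4,1)C(9,2)/C(13,3) = 72/143; then P = C(4,2)/C(9,2) = 1/6
  2 gold: C(4,2)C(9,1)/C(13,3) = 27/143; then P = C(5,2)/C(9,2) = 5/18
  3 gold: C(4,3)C(9,0)/C(13,3) = 2/143; then P = C(6,2)/C(9,2) = 5/12
P(both gold) = 1/6 ≈ 0.1667.

1/6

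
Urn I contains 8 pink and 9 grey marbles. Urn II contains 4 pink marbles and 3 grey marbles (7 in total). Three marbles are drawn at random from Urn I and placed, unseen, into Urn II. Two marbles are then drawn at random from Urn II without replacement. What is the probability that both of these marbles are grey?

Condition on how many of the transferred marbles are grey (from Urn I: 9 grey of 17; then Urn II has 10 total).
  0 grey: C(9,0)C(8,3)/C(17,3) = 7/85; then P = C(3,2)/C(10,2) = 1/15
  1 grey: C(9,1)C(8,2)/C(17,3) = 63/170; then P = C(4,2)/C(10,2) = 2/15
  2 grey: C(9,2)C(8,1)/C(17,3) = 36/85; then P = C(5,2)/C(10,2) = 2/9
  3 grey: C(9,3)C(8,0)/C(17,3) = 21/170; then P = C(6,2)/C(10,2) = 1/3
P(both grey) = 97/510 ≈ 0.1902.

97/510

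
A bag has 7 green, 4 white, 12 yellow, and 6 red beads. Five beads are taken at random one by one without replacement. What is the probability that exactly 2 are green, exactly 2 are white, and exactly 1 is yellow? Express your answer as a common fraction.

Unordered draws without replacement: count favorable combinations over C(29,5).
Favorable = C(7,2) · C(4,2) · C(12,1) · C(6,0) = 1512; total = C(29,5) = 118755.
P = 1512/118755 = 24/1885 ≈ 0.0127.

24/1885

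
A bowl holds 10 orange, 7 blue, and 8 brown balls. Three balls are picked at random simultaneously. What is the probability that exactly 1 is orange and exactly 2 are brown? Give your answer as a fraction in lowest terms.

Unordered draws without replacement: count favorable combinations over C(25,3).
Favorable = C(10,1) · C(7,0) · C(8,2) = 280; total = C(25,3) = 2300.
P = 280/2300 = 14/115 ≈ 0.1217.

14/115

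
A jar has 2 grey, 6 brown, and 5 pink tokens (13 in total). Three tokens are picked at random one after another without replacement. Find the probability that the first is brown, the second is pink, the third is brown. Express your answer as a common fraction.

25/286

Multiply the conditional probability of each draw in order, without replacement, so each draw removes one from its color and from the total.
P = (6/13) · (5/12) · (5/11) = 25/286 ≈ 0.0874.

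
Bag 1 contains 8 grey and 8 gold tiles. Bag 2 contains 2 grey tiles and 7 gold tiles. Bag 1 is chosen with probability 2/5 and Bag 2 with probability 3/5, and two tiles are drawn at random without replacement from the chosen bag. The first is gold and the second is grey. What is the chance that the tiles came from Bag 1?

P(E | Bag 1) = 4/15; P(E | Bag 2) = 7/36.
P(E) = 2/5·4/15 + 3/5·7/36 = 67/300.
By Bayes' rule, P(Bag 1 | E) = 8/75 / 67/300 = 32/67 ≈ 0.4776.

32/67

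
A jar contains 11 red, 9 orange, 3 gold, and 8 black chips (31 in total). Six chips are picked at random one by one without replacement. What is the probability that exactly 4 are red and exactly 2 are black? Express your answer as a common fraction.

Unordered draws without replacement: count favorable combinations over C(31,6).
Favorable = C(11,4) · C(9,0) · C(3,0) · C(8,2) = 9240; total = C(31,6) = 736281.
P = 9240/736281 = 440/35061 ≈ 0.0125.

440/35061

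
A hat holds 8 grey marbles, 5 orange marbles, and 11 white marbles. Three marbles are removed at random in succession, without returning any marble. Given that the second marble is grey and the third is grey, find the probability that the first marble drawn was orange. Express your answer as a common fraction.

5/22

P(first=orange and the second marble is grey and the third is grey) = (5/24)·(8/23)·(7/22) = 35/1518.
P(E) = Σ over first color = 7/253 + 35/1518 + 7/138 = 7/69.
By Bayes, P(first=orange | E) = 35/1518 / 7/69 = 5/22 ≈ 0.2273.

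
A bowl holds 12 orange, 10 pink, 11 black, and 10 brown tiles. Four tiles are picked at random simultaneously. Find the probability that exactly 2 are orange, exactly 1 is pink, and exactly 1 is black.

Unordered draws without replacement: count favorable combinations over C(43,4).
Favorable = C(12,2) · C(10,1) · C(11,1) · C(10,0) = 7260; total = C(43,4) = 123410.
P = 7260/123410 = 726/12341 ≈ 0.0588.

726/12341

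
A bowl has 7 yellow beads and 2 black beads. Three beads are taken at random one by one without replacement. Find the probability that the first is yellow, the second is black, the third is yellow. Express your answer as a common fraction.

1/6

Multiply the conditional probability of each draw in order, without replacement, so each draw removes one from its color and from the total.
P = (7/9) · (2/8) · (6/7) = 1/6 ≈ 0.1667.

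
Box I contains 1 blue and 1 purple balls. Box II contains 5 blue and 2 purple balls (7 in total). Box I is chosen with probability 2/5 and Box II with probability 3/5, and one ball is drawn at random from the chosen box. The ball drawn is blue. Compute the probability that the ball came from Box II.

P(blue | Box I) = 1/2; P(blue | Box II) = 5/7.
P(blue) = 2/5·1/2 + 3/5·5/7 = 22/35.
By Bayes' rule, P(Box II | blue) = 3/7 / 22/35 = 15/22 ≈ 0.6818.

15/22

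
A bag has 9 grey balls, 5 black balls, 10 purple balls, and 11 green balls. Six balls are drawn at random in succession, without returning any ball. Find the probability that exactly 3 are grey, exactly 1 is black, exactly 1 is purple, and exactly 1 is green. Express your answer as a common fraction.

Unordered draws without replacement: count favorable combinations over C(35,6).
Favorable = C(9,3) · C(5,1) · C(10,1) · C(11,1) = 46200; total = C(35,6) = 1623160.
P = 46200/1623160 = 15/527 ≈ 0.0285.

15/527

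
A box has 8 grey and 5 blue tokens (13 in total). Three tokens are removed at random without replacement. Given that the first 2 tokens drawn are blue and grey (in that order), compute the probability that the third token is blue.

4/11

After removing 1 grey, 1 blue, the box has 4 blue out of 11 remaining.
P(third is blue | given) = 4/11 ≈ 0.3636.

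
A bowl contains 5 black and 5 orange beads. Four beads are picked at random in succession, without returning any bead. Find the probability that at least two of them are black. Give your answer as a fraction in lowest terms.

31/42

Sum the hypergeometric tail for j = 2,…,4 black beads.
Favorable = C(5,2)·C(5,2) + C(5,3)·C(5,1) + C(5,4)·C(5,0) = 155; total = C(10,4) = 210.
P = 155/210 = 31/42 ≈ 0.7381.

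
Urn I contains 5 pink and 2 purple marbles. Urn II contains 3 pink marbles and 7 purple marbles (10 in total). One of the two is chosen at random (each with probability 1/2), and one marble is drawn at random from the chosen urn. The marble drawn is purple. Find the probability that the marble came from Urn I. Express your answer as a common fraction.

20/69

P(purple | Urn I) = 2/7; P(purple | Urn II) = 7/10.
P(purple) = 1/2·2/7 + 1/2·7/10 = 69/140.
By Bayes' rule, P(Urn I | purple) = 1/7 / 69/140 = 20/69 ≈ 0.2899.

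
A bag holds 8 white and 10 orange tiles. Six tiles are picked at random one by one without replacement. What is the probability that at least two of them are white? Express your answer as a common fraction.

389/442

Sum the hypergeometric tail for j = 2,…,6 white tiles.
Favorable = C(8,2)·C(10,4) + C(8,3)·C(10,3) + C(8,4)·C(10,2) + C(8,5)·C(10,1) + C(8,6)·C(10,0) = 16338; total = C(18,6) = 18564.
P = 16338/18564 = 389/442 ≈ 0.8801.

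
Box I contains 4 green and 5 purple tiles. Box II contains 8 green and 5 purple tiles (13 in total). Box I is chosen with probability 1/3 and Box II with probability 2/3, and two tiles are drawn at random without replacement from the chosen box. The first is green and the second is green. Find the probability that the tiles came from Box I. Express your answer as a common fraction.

13/69

P(E | Box I) = 1/6; P(E | Box II) = 14/39.
P(E) = 1/3·1/6 + 2/3·14/39 = 23/78.
By Bayes' rule, P(Box I | E) = 1/18 / 23/78 = 13/69 ≈ 0.1884.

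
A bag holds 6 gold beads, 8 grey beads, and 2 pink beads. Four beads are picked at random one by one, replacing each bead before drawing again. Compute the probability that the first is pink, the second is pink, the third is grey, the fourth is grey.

Multiply the conditional probability of each draw in order, with replacement (the composition resets each draw).
P = (2/16) · (2/16) · (8/16) · (8/16) = 1/256 ≈ 0.0039.

1/256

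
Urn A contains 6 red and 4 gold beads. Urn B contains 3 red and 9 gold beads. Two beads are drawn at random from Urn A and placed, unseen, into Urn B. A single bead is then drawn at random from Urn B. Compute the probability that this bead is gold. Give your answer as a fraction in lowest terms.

Condition on how many of the transferred beads are gold (from Urn A: 4 gold of 10; then Urn B has 14 total).
  0 gold: C(4,0)C(6,2)/C(10,2) = 1/3; then P = 9/14
  1 gold: C(4,1)C(6,1)/C(10,2) = 8/15; then P = 10/14
  2 gold: C(4,2)C(6,0)/C(10,2) = 2/15; then P = 11/14
P(gold from Urn B) = 7/10 ≈ 0.7000.

7/10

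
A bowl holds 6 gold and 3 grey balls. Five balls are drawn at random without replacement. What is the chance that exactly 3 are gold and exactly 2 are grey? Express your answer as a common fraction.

10/21

Unordered draws without replacement: count favorable combinations over C(9,5).
Favorable = C(6,3) · C(3,2) = 60; total = C(9,5) = 126.
P = 60/126 = 10/21 ≈ 0.4762.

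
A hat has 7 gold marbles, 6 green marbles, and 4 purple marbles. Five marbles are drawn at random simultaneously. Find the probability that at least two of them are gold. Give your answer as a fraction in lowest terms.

Sum the hypergeometric tail for j = 2,…,5 gold marbles.
Favorable = C(7,2)·C(10,3) + C(7,3)·C(10,2) + C(7,4)·C(10,1) + C(7,5)·C(10,0) = 4466; total = C(17,5) = 6188.
P = 4466/6188 = 319/442 ≈ 0.7217.

319/442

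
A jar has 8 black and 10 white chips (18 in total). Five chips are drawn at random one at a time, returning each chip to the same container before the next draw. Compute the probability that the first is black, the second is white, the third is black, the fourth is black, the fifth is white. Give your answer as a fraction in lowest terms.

1600/59049

Multiply the conditional probability of each draw in order, with replacement (the composition resets each draw).
P = (8/18) · (10/18) · (8/18) · (8/18) · (10/18) = 1600/59049 ≈ 0.0271.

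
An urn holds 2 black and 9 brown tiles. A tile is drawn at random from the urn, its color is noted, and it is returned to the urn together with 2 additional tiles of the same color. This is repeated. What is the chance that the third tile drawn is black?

2/11

Sum over the four possibilities for the first two draws (black/not-black each), tracking how the black count and total change by +2 per draw.
P(third is black) = 2/11 ≈ 0.1818. (In a Pólya urn every draw has the same marginal probability 2/11.)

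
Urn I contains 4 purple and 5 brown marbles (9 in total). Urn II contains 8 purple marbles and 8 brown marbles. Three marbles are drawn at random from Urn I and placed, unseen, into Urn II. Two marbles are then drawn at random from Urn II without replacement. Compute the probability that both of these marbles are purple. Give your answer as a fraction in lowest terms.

Condition on how many of the transferred marbles are purple (from Urn I: 4 purple of 9; then Urn II has 19 total).
  0 purple: C(4,0)C(5,3)/C(9,3) = 5/42; then P = C(8,2)/C(19,2) = 28/171
  1 purple: C(4,1)C(5,2)/C(9,3) = 10/21; then P = C(9,2)/C(19,2) = 4/19
  2 purple: C(4,2)C(5,1)/C(9,3) = 5/14; then P = C(10,2)/C(19,2) = 5/19
  3 purple: C(4,3)C(5,0)/C(9,3) = 1/21; then P = C(11,2)/C(19,2) = 55/171
P(both purple) = 235/1026 ≈ 0.2290.

235/1026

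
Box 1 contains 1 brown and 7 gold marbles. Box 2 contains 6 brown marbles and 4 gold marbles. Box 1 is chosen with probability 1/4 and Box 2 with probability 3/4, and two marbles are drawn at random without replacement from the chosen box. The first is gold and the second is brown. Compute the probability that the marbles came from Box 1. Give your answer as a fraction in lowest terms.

P(E | Box 1) = 1/8; P(E | Box 2) = 4/15.
P(E) = 1/4·1/8 + 3/4·4/15 = 37/160.
By Bayes' rule, P(Box 1 | E) = 1/32 / 37/160 = 5/37 ≈ 0.1351.

5/37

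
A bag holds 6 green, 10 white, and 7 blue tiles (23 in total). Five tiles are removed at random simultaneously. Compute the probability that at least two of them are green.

1883/4807

Sum the hypergeometric tail for j = 2,…,5 green tiles.
Favorable = C(6,2)·C(17,3) + C(6,3)·C(17,2) + C(6,4)·C(17,1) + C(6,5)·C(17,0) = 13181; total = C(23,5) = 33649.
P = 13181/33649 = 1883/4807 ≈ 0.3917.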